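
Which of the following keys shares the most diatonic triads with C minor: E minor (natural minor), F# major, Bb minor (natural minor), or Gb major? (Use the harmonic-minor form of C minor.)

Triads of C minor (harmonic minor): C minor (i), D diminished (ii°), Eb augmented (III+), F minor (iv), G major (V), Ab major (VI), B diminished (vii°).
E minor (natural minor) shares 1: G.
F# major shares 0: none.
Bb minor (natural minor) shares 2: Fm, Ab.
Gb major shares 0: none.
The most common triads (2) are shared with Bb minor.

Bb minor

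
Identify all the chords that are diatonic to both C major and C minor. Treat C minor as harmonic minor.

G, Bdim

Triads in C major: C (I), Dm (ii), Em (iii), F (IV), G (V), Am (vi), Bdim (vii°).
Triads in C minor (harmonic minor): Cm (i), Ddim (ii°), Ebaug (III+), Fm (iv), G (V), Ab (VI), Bdim (vii°).
Shared triads with their functions: G (V in C major, V in C minor); Bdim (vii° in C major, vii° in C minor).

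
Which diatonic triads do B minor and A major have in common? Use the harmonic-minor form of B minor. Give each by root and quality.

Bm

Triads in B minor (harmonic minor): B minor (i), C# diminished (ii°), D augmented (III+), E minor (iv), F# major (V), G major (VI), A# diminished (vii°).
Triads in A major: A major (I), B minor (ii), C# minor (iii), D major (IV), E major (V), F# minor (vi), G# diminished (vii°).
Shared triads with their functions: B minor (i in B minor, ii in A major).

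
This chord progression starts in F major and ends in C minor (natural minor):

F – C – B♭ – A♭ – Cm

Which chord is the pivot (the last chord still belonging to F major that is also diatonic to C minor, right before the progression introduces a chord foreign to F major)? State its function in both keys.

Chords diatonic to F major: F, Gm, Am, B♭, C, Dm, Edim.
Reading the progression, the first chord not in that set is A♭, so the modulation leaves F major there.
The chord immediately before A♭ is B♭, which is diatonic to both keys: IV in F major and VII in C minor.

B♭ — IV in F major, VII in C minor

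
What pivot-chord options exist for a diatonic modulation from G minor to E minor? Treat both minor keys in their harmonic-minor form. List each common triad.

Triads in G minor (harmonic minor): G minor (i), A diminished (ii°), Bb augmented (III+), C minor (iv), D major (V), Eb major (VI), F# diminished (vii°).
Triads in E minor (harmonic minor): E minor (i), F# diminished (ii°), G augmented (III+), A minor (iv), B major (V), C major (VI), D# diminished (vii°).
Shared triads with their functions: F# diminished (vii° in G minor, ii° in E minor).

F#dim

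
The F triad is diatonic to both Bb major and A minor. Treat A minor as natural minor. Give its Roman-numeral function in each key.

The scale of Bb major is Bb C D Eb F G A; F is degree 5, and the triad built there (F-A-C) is major, so it is V.
The scale of A minor (natural minor) is A B C D E F G; F is degree 6, and the triad built there (F-A-C) is major, so it is VI.

V in Bb major; VI in A minor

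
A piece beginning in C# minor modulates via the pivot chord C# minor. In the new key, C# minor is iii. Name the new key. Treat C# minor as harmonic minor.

A major

The numeral iii denotes a minor triad on scale degree 3. With C# on degree 3, the tonic of the new key is A.
Degree 3 carries a minor triad in major keys, so the destination is A major.
Check: the diatonic triads of A major are A (I), Bm (ii), C#m (iii), D (IV), E (V), F#m (vi), G#dim (vii°) — C# minor is indeed iii.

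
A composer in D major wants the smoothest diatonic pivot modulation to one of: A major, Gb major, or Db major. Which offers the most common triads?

Triads of D major: D (I), Em (ii), F#m (iii), G (IV), A (V), Bm (vi), C#dim (vii°).
A major shares 4: D, F#m, A, Bm.
Gb major shares 0: none.
Db major shares 0: none.
The most common triads (4) are shared with A major.

A major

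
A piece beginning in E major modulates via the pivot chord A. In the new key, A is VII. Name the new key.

B minor

The numeral VII denotes a major triad on scale degree 7. With A on degree 7, the tonic of the new key is B.
Degree 7 carries a major triad in natural-minor keys, so the destination is B minor.
Check: the diatonic triads of B minor (natural minor) are Bm (i), C#dim (ii°), D (III), Em (iv), F#m (v), G (VI), A (VII) — A is indeed VII.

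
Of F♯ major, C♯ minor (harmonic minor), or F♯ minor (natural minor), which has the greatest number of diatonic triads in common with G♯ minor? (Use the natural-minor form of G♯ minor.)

F♯ major

Triads of G♯ minor (natural minor): G♯ minor (i), A♯ diminished (ii°), B major (III), C♯ minor (iv), D♯ minor (v), E major (VI), F♯ major (VII).
F♯ major shares 4: G♯m, B, D♯m, F♯.
C♯ minor (harmonic minor) shares 1: C♯m.
F♯ minor (natural minor) shares 2: C♯m, E.
The most common triads (4) are shared with F♯ major.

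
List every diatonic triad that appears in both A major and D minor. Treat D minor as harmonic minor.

A

Triads in A major: A (I), Bm (ii), C#m (iii), D (IV), E (V), F#m (vi), G#dim (vii°).
Triads in D minor (harmonic minor): Dm (i), Edim (ii°), Faug (III+), Gm (iv), A (V), Bb (VI), C#dim (vii°).
Shared triads with their functions: A (I in A major, V in D minor).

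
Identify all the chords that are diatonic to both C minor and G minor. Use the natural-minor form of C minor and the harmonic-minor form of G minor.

Cm, Eb, Gm

Triads in C minor (natural minor): Cm (i), Ddim (ii°), Eb (III), Fm (iv), Gm (v), Ab (VI), Bb (VII).
Triads in G minor (harmonic minor): Gm (i), Adim (ii°), Bbaug (III+), Cm (iv), D (V), Eb (VI), F#dim (vii°).
Shared triads with their functions: Cm (i in C minor, iv in G minor); Eb (III in C minor, VI in G minor); Gm (v in C minor, i in G minor).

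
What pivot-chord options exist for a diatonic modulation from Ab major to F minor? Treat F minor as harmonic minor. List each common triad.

Bbm, Db, Fm, Gdim

Triads in Ab major: Ab major (I), Bb minor (ii), C minor (iii), Db major (IV), Eb major (V), F minor (vi), G diminished (vii°).
Triads in F minor (harmonic minor): F minor (i), G diminished (ii°), Ab augmented (III+), Bb minor (iv), C major (V), Db major (VI), E diminished (vii°).
Shared triads with their functions: Bb minor (ii in Ab major, iv in F minor); Db major (IV in Ab major, VI in F minor); F minor (vi in Ab major, i in F minor); G diminished (vii° in Ab major, ii° in F minor).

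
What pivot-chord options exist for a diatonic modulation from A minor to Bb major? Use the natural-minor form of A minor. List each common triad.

Triads in A minor (natural minor): Am (i), Bdim (ii°), C (III), Dm (iv), Em (v), F (VI), G (VII).
Triads in Bb major: Bb (I), Cm (ii), Dm (iii), Eb (IV), F (V), Gm (vi), Adim (vii°).
Shared triads with their functions: Dm (iv in A minor, iii in Bb major); F (VI in A minor, V in Bb major).

Dm, F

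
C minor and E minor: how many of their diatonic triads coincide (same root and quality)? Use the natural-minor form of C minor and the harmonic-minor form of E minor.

Diatonic triads of C minor (natural minor): Cm (i), Ddim (ii°), Eb (III), Fm (iv), Gm (v), Ab (VI), Bb (VII).
Diatonic triads of E minor (harmonic minor): Em (i), F#dim (ii°), Gaug (III+), Am (iv), B (V), C (VI), D#dim (vii°).
No triad has the same root and quality in both keys.

0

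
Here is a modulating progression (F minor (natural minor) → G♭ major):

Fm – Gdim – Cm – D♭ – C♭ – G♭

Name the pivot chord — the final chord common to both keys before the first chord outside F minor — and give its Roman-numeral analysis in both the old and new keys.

D♭ — VI in F minor, V in G♭ major

Chords diatonic to F minor: Fm, Gdim, A♭, B♭m, Cm, D♭, E♭.
Reading the progression, the first chord not in that set is C♭, so the modulation leaves F minor there.
The chord immediately before C♭ is D♭, which is diatonic to both keys: VI in F minor and V in G♭ major.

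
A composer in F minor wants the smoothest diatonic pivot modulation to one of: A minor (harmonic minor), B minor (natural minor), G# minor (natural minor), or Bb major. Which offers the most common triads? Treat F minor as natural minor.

Triads of F minor (natural minor): F minor (i), G diminished (ii°), Ab major (III), Bb minor (iv), C minor (v), Db major (VI), Eb major (VII).
A minor (harmonic minor) shares 0: none.
B minor (natural minor) shares 0: none.
G# minor (natural minor) shares 0: none.
Bb major shares 2: Cm, Eb.
The most common triads (2) are shared with Bb major.

Bb major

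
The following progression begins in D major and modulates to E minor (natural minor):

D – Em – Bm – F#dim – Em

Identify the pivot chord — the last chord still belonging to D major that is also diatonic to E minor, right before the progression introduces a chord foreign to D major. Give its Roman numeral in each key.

Bm — vi in D major, v in E minor

Chords diatonic to D major: D, Em, F#m, G, A, Bm, C#dim.
Reading the progression, the first chord not in that set is F#dim, so the modulation leaves D major there.
The chord immediately before F#dim is Bm, which is diatonic to both keys: vi in D major and v in E minor.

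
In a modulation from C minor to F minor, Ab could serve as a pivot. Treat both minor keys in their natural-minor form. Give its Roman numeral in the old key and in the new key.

VI in C minor; III in F minor

The scale of C minor (natural minor) is C D Eb F G Ab Bb; Ab is degree 6, and the triad built there (Ab-C-Eb) is major, so it is VI.
The scale of F minor (natural minor) is F G Ab Bb C Db Eb; Ab is degree 3, and the triad built there (Ab-C-Eb) is major, so it is III.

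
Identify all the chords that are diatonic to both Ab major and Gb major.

Bbm, Db

Triads in Ab major: Ab (I), Bbm (ii), Cm (iii), Db (IV), Eb (V), Fm (vi), Gdim (vii°).
Triads in Gb major: Gb (I), Abm (ii), Bbm (iii), Cb (IV), Db (V), Ebm (vi), Fdim (vii°).
Shared triads with their functions: Bbm (ii in Ab major, iii in Gb major); Db (IV in Ab major, V in Gb major).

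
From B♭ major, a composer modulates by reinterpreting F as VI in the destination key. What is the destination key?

A minor

The numeral VI denotes a major triad on scale degree 6. With F on degree 6, the tonic of the new key is A.
Degree 6 carries a major triad in minor keys, so the destination is A minor.
Check: the diatonic triads of A minor (natural minor) are Am (i), Bdim (ii°), C (III), Dm (iv), Em (v), F (VI), G (VII) — F is indeed VI.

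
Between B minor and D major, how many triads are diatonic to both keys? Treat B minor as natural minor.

Diatonic triads of B minor (natural minor): B minor (i), C♯ diminished (ii°), D major (III), E minor (iv), F♯ minor (v), G major (VI), A major (VII).
Diatonic triads of D major: D major (I), E minor (ii), F♯ minor (iii), G major (IV), A major (V), B minor (vi), C♯ diminished (vii°).
Matching root and quality in both lists: B minor, C♯ diminished, D major, E minor, F♯ minor, G major, A major.
That gives 7 common triads.

7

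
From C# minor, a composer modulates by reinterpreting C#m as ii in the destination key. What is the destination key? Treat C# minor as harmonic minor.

B major

The numeral ii denotes a minor triad on scale degree 2. With C# on degree 2, the tonic of the new key is B.
Degree 2 carries a minor triad in major keys, so the destination is B major.
Check: the diatonic triads of B major are B (I), C#m (ii), D#m (iii), E (IV), F# (V), G#m (vi), A#dim (vii°) — C#m is indeed ii.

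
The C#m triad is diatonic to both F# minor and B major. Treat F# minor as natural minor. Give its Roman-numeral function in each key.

v in F# minor; ii in B major

The scale of F# minor (natural minor) is F# G# A B C# D E; C# is degree 5, and the triad built there (C#-E-G#) is minor, so it is v.
The scale of B major is B C# D# E F# G# A#; C# is degree 2, and the triad built there (C#-E-G#) is minor, so it is ii.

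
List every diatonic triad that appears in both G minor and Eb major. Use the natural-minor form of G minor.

Gm, Bb, Cm, Eb

Triads in G minor (natural minor): Gm (i), Adim (ii°), Bb (III), Cm (iv), Dm (v), Eb (VI), F (VII).
Triads in Eb major: Eb (I), Fm (ii), Gm (iii), Ab (IV), Bb (V), Cm (vi), Ddim (vii°).
Shared triads with their functions: Gm (i in G minor, iii in Eb major); Bb (III in G minor, V in Eb major); Cm (iv in G minor, vi in Eb major); Eb (VI in G minor, I in Eb major).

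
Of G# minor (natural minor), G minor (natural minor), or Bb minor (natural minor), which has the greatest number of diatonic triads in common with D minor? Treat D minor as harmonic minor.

G minor

Triads of D minor (harmonic minor): Dm (i), Edim (ii°), Faug (III+), Gm (iv), A (V), Bb (VI), C#dim (vii°).
G# minor (natural minor) shares 0: none.
G minor (natural minor) shares 3: Dm, Gm, Bb.
Bb minor (natural minor) shares 0: none.
The most common triads (3) are shared with G minor.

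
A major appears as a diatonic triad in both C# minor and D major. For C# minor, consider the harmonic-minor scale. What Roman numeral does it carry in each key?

The scale of C# minor (harmonic minor) is C# D# E F# G# A B#; A is degree 6, and the triad built there (A-C#-E) is major, so it is VI.
The scale of D major is D E F# G A B C#; A is degree 5, and the triad built there (A-C#-E) is major, so it is V.

VI in C# minor; V in D major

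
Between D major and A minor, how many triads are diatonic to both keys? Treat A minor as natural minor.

2

Diatonic triads of D major: D (I), Em (ii), F♯m (iii), G (IV), A (V), Bm (vi), C♯dim (vii°).
Diatonic triads of A minor (natural minor): Am (i), Bdim (ii°), C (III), Dm (iv), Em (v), F (VI), G (VII).
Matching root and quality in both lists: Em, G.
That gives 2 common triads.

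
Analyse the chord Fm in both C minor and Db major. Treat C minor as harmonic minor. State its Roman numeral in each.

The scale of C minor (harmonic minor) is C D Eb F G Ab B; F is degree 4, and the triad built there (F-Ab-C) is minor, so it is iv.
The scale of Db major is Db Eb F Gb Ab Bb C; F is degree 3, and the triad built there (F-Ab-C) is minor, so it is iii.

iv in C minor; iii in Db major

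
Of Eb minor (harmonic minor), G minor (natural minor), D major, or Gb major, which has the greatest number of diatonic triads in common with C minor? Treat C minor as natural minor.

G minor

Triads of C minor (natural minor): C minor (i), D diminished (ii°), Eb major (III), F minor (iv), G minor (v), Ab major (VI), Bb major (VII).
Eb minor (harmonic minor) shares 2: Ddim, Bb.
G minor (natural minor) shares 4: Cm, Eb, Gm, Bb.
D major shares 0: none.
Gb major shares 0: none.
The most common triads (4) are shared with G minor.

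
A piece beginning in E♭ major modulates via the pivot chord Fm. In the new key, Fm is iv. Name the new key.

The numeral iv denotes a minor triad on scale degree 4. With F on degree 4, the tonic of the new key is C.
Degree 4 carries a minor triad in minor keys, so the destination is C minor.
Check: the diatonic triads of C minor (natural minor) are Cm (i), Ddim (ii°), E♭ (III), Fm (iv), Gm (v), A♭ (VI), B♭ (VII) — Fm is indeed iv.

C minor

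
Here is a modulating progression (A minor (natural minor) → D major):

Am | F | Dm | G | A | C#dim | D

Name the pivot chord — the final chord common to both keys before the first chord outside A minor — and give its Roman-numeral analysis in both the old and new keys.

G — VII in A minor, IV in D major

Chords diatonic to A minor: Am, Bdim, C, Dm, Em, F, G.
Reading the progression, the first chord not in that set is A, so the modulation leaves A minor there.
The chord immediately before A is G, which is diatonic to both keys: VII in A minor and IV in D major.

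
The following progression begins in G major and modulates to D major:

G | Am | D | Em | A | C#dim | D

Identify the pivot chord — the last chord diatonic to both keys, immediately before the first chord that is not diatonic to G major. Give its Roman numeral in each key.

Em — vi in G major, ii in D major

Chords diatonic to G major: G, Am, Bm, C, D, Em, F#dim.
Reading the progression, the first chord not in that set is A, so the modulation leaves G major there.
The chord immediately before A is Em, which is diatonic to both keys: vi in G major and ii in D major.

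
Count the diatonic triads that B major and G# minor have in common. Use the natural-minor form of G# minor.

Diatonic triads of B major: B (I), C#m (ii), D#m (iii), E (IV), F# (V), G#m (vi), A#dim (vii°).
Diatonic triads of G# minor (natural minor): G#m (i), A#dim (ii°), B (III), C#m (iv), D#m (v), E (VI), F# (VII).
Matching root and quality in both lists: B, C#m, D#m, E, F#, G#m, A#dim.
That gives 7 common triads.

7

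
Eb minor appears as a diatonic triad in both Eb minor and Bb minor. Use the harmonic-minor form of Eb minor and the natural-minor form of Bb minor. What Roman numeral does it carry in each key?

i in Eb minor; iv in Bb minor

The scale of Eb minor (harmonic minor) is Eb F Gb Ab Bb Cb D; Eb is degree 1, and the triad built there (Eb-Gb-Bb) is minor, so it is i.
The scale of Bb minor (natural minor) is Bb C Db Eb F Gb Ab; Eb is degree 4, and the triad built there (Eb-Gb-Bb) is minor, so it is iv.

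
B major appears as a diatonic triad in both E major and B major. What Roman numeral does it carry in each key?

The scale of E major is E F♯ G♯ A B C♯ D♯; B is degree 5, and the triad built there (B-D♯-F♯) is major, so it is V.
The scale of B major is B C♯ D♯ E F♯ G♯ A♯; B is degree 1, and the triad built there (B-D♯-F♯) is major, so it is I.

V in E major; I in B major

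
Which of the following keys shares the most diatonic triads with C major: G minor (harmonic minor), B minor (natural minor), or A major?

Triads of C major: C major (I), D minor (ii), E minor (iii), F major (IV), G major (V), A minor (vi), B diminished (vii°).
G minor (harmonic minor) shares 0: none.
B minor (natural minor) shares 2: Em, G.
A major shares 0: none.
The most common triads (2) are shared with B minor.

B minor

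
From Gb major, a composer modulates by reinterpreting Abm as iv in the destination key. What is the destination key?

Eb minor

The numeral iv denotes a minor triad on scale degree 4. With Ab on degree 4, the tonic of the new key is Eb.
Degree 4 carries a minor triad in minor keys, so the destination is Eb minor.
Check: the diatonic triads of Eb minor (natural minor) are Ebm (i), Fdim (ii°), Gb (III), Abm (iv), Bbm (v), Cb (VI), Db (VII) — Abm is indeed iv.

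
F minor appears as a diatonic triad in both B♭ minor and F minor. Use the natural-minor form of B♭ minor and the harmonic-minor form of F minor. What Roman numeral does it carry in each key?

The scale of B♭ minor (natural minor) is B♭ C D♭ E♭ F G♭ A♭; F is degree 5, and the triad built there (F-A♭-C) is minor, so it is v.
The scale of F minor (harmonic minor) is F G A♭ B♭ C D♭ E; F is degree 1, and the triad built there (F-A♭-C) is minor, so it is i.

v in B♭ minor; i in F minor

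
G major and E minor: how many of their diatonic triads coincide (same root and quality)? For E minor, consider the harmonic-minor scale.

Diatonic triads of G major: G (I), Am (ii), Bm (iii), C (IV), D (V), Em (vi), F#dim (vii°).
Diatonic triads of E minor (harmonic minor): Em (i), F#dim (ii°), Gaug (III+), Am (iv), B (V), C (VI), D#dim (vii°).
Matching root and quality in both lists: Am, C, Em, F#dim.
That gives 4 common triads.

4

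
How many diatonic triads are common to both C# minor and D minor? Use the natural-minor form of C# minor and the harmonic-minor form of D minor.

1

Diatonic triads of C# minor (natural minor): C#m (i), D#dim (ii°), E (III), F#m (iv), G#m (v), A (VI), B (VII).
Diatonic triads of D minor (harmonic minor): Dm (i), Edim (ii°), Faug (III+), Gm (iv), A (V), Bb (VI), C#dim (vii°).
Matching root and quality in both lists: A.
That gives 1 common triad.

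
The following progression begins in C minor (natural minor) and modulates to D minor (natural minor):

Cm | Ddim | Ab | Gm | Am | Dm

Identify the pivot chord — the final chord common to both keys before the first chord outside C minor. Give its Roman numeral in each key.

Gm — v in C minor, iv in D minor

Chords diatonic to C minor: Cm, Ddim, Eb, Fm, Gm, Ab, Bb.
Reading the progression, the first chord not in that set is Am, so the modulation leaves C minor there.
The chord immediately before Am is Gm, which is diatonic to both keys: v in C minor and iv in D minor.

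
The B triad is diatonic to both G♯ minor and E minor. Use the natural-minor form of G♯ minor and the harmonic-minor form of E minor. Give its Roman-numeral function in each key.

The scale of G♯ minor (natural minor) is G♯ A♯ B C♯ D♯ E F♯; B is degree 3, and the triad built there (B-D♯-F♯) is major, so it is III.
The scale of E minor (harmonic minor) is E F♯ G A B C D♯; B is degree 5, and the triad built there (B-D♯-F♯) is major, so it is V.

III in G♯ minor; V in E minor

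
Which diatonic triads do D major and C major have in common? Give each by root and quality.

Em, G

Triads in D major: D (I), Em (ii), F#m (iii), G (IV), A (V), Bm (vi), C#dim (vii°).
Triads in C major: C (I), Dm (ii), Em (iii), F (IV), G (V), Am (vi), Bdim (vii°).
Shared triads with their functions: Em (ii in D major, iii in C major); G (IV in D major, V in C major).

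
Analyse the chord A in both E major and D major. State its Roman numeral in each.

The scale of E major is E F♯ G♯ A B C♯ D♯; A is degree 4, and the triad built there (A-C♯-E) is major, so it is IV.
The scale of D major is D E F♯ G A B C♯; A is degree 5, and the triad built there (A-C♯-E) is major, so it is V.

IV in E major; V in D major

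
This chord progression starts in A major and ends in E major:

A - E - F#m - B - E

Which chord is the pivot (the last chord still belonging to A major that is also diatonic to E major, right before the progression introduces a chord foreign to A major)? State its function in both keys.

F#m — vi in A major, ii in E major

Chords diatonic to A major: A, Bm, C#m, D, E, F#m, G#dim.
Reading the progression, the first chord not in that set is B, so the modulation leaves A major there.
The chord immediately before B is F#m, which is diatonic to both keys: vi in A major and ii in E major.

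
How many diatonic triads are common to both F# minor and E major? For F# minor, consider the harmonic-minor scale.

1

Diatonic triads of F# minor (harmonic minor): F# minor (i), G# diminished (ii°), A augmented (III+), B minor (iv), C# major (V), D major (VI), E# diminished (vii°).
Diatonic triads of E major: E major (I), F# minor (ii), G# minor (iii), A major (IV), B major (V), C# minor (vi), D# diminished (vii°).
Matching root and quality in both lists: F# minor.
That gives 1 common triad.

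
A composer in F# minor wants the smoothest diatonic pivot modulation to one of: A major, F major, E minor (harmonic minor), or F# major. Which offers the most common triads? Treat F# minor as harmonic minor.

A major

Triads of F# minor (harmonic minor): F#m (i), G#dim (ii°), Aaug (III+), Bm (iv), C# (V), D (VI), E#dim (vii°).
A major shares 4: F#m, G#dim, Bm, D.
F major shares 0: none.
E minor (harmonic minor) shares 0: none.
F# major shares 2: C#, E#dim.
The most common triads (4) are shared with A major.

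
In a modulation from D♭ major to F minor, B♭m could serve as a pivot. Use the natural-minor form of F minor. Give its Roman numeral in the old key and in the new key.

The scale of D♭ major is D♭ E♭ F G♭ A♭ B♭ C; B♭ is degree 6, and the triad built there (B♭-D♭-F) is minor, so it is vi.
The scale of F minor (natural minor) is F G A♭ B♭ C D♭ E♭; B♭ is degree 4, and the triad built there (B♭-D♭-F) is minor, so it is iv.

vi in D♭ major; iv in F minor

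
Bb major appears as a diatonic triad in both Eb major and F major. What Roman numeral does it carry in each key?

V in Eb major; IV in F major

The scale of Eb major is Eb F G Ab Bb C D; Bb is degree 5, and the triad built there (Bb-D-F) is major, so it is V.
The scale of F major is F G A Bb C D E; Bb is degree 4, and the triad built there (Bb-D-F) is major, so it is IV.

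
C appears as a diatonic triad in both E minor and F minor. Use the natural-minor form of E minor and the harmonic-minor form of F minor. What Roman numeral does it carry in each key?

The scale of E minor (natural minor) is E F# G A B C D; C is degree 6, and the triad built there (C-E-G) is major, so it is VI.
The scale of F minor (harmonic minor) is F G Ab Bb C Db E; C is degree 5, and the triad built there (C-E-G) is major, so it is V.

VI in E minor; V in F minor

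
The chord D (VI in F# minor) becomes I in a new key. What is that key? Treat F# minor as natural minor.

The numeral I denotes a major triad on scale degree 1. With D on degree 1, the tonic of the new key is D.
Degree 1 carries a major triad in major keys, so the destination is D major.
Check: the diatonic triads of D major are D (I), Em (ii), F#m (iii), G (IV), A (V), Bm (vi), C#dim (vii°) — D is indeed I.

D major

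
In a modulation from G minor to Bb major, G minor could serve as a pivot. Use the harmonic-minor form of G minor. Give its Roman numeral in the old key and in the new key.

The scale of G minor (harmonic minor) is G A Bb C D Eb F#; G is degree 1, and the triad built there (G-Bb-D) is minor, so it is i.
The scale of Bb major is Bb C D Eb F G A; G is degree 6, and the triad built there (G-Bb-D) is minor, so it is vi.

i in G minor; vi in Bb major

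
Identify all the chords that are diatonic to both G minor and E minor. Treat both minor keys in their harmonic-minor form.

F♯dim

Triads in G minor (harmonic minor): G minor (i), A diminished (ii°), B♭ augmented (III+), C minor (iv), D major (V), E♭ major (VI), F♯ diminished (vii°).
Triads in E minor (harmonic minor): E minor (i), F♯ diminished (ii°), G augmented (III+), A minor (iv), B major (V), C major (VI), D♯ diminished (vii°).
Shared triads with their functions: F♯ diminished (vii° in G minor, ii° in E minor).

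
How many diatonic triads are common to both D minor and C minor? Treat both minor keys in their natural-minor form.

2

Diatonic triads of D minor (natural minor): Dm (i), Edim (ii°), F (III), Gm (iv), Am (v), Bb (VI), C (VII).
Diatonic triads of C minor (natural minor): Cm (i), Ddim (ii°), Eb (III), Fm (iv), Gm (v), Ab (VI), Bb (VII).
Matching root and quality in both lists: Gm, Bb.
That gives 2 common triads.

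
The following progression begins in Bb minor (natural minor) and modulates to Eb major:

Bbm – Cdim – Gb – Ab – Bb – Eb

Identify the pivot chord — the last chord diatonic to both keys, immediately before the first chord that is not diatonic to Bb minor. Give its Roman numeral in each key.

Ab — VII in Bb minor, IV in Eb major

Chords diatonic to Bb minor: Bbm, Cdim, Db, Ebm, Fm, Gb, Ab.
Reading the progression, the first chord not in that set is Bb, so the modulation leaves Bb minor there.
The chord immediately before Bb is Ab, which is diatonic to both keys: VII in Bb minor and IV in Eb major.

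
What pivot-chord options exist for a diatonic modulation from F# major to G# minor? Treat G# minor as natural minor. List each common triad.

Triads in F# major: F# (I), G#m (ii), A#m (iii), B (IV), C# (V), D#m (vi), E#dim (vii°).
Triads in G# minor (natural minor): G#m (i), A#dim (ii°), B (III), C#m (iv), D#m (v), E (VI), F# (VII).
Shared triads with their functions: F# (I in F# major, VII in G# minor); G#m (ii in F# major, i in G# minor); B (IV in F# major, III in G# minor); D#m (vi in F# major, v in G# minor).

F#, G#m, B, D#m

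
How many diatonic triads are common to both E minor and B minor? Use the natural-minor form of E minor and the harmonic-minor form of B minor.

3

Diatonic triads of E minor (natural minor): E minor (i), F# diminished (ii°), G major (III), A minor (iv), B minor (v), C major (VI), D major (VII).
Diatonic triads of B minor (harmonic minor): B minor (i), C# diminished (ii°), D augmented (III+), E minor (iv), F# major (V), G major (VI), A# diminished (vii°).
Matching root and quality in both lists: E minor, G major, B minor.
That gives 3 common triads.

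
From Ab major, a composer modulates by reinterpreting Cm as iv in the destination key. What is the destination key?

The numeral iv denotes a minor triad on scale degree 4. With C on degree 4, the tonic of the new key is G.
Degree 4 carries a minor triad in minor keys, so the destination is G minor.
Check: the diatonic triads of G minor (natural minor) are Gm (i), Adim (ii°), Bb (III), Cm (iv), Dm (v), Eb (VI), F (VII) — Cm is indeed iv.

G minor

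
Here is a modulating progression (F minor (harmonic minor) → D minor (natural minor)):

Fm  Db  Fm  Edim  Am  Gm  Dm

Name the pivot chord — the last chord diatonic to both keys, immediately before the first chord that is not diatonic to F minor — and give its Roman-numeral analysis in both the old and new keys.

Chords diatonic to F minor: Fm, Gdim, Abaug, Bbm, C, Db, Edim.
Reading the progression, the first chord not in that set is Am, so the modulation leaves F minor there.
The chord immediately before Am is Edim, which is diatonic to both keys: vii° in F minor and ii° in D minor.

Edim — vii° in F minor, ii° in D minor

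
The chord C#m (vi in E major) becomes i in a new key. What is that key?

The numeral i denotes a minor triad on scale degree 1. With C# on degree 1, the tonic of the new key is C#.
Degree 1 carries a minor triad in minor keys, so the destination is C# minor.
Check: the diatonic triads of C# minor (natural minor) are C#m (i), D#dim (ii°), E (III), F#m (iv), G#m (v), A (VI), B (VII) — C#m is indeed i.

C# minor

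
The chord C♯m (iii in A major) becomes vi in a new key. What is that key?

E major

The numeral vi denotes a minor triad on scale degree 6. With C♯ on degree 6, the tonic of the new key is E.
Degree 6 carries a minor triad in major keys, so the destination is E major.
Check: the diatonic triads of E major are E (I), F♯m (ii), G♯m (iii), A (IV), B (V), C♯m (vi), D♯dim (vii°) — C♯m is indeed vi.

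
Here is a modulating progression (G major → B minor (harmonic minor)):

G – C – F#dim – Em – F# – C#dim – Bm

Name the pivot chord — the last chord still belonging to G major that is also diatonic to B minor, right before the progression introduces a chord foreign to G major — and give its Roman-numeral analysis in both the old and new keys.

Em — vi in G major, iv in B minor

Chords diatonic to G major: G, Am, Bm, C, D, Em, F#dim.
Reading the progression, the first chord not in that set is F#, so the modulation leaves G major there.
The chord immediately before F# is Em, which is diatonic to both keys: vi in G major and iv in B minor.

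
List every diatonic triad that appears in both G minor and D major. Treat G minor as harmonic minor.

Triads in G minor (harmonic minor): G minor (i), A diminished (ii°), Bb augmented (III+), C minor (iv), D major (V), Eb major (VI), F# diminished (vii°).
Triads in D major: D major (I), E minor (ii), F# minor (iii), G major (IV), A major (V), B minor (vi), C# diminished (vii°).
Shared triads with their functions: D major (V in G minor, I in D major).

D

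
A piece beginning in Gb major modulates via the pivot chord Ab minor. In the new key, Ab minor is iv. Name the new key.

The numeral iv denotes a minor triad on scale degree 4. With Ab on degree 4, the tonic of the new key is Eb.
Degree 4 carries a minor triad in minor keys, so the destination is Eb minor.
Check: the diatonic triads of Eb minor (natural minor) are Ebm (i), Fdim (ii°), Gb (III), Abm (iv), Bbm (v), Cb (VI), Db (VII) — Ab minor is indeed iv.

Eb minor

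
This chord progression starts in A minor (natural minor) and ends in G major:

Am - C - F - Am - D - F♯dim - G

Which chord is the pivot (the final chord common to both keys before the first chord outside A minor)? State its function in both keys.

Am — i in A minor, ii in G major

Chords diatonic to A minor: Am, Bdim, C, Dm, Em, F, G.
Reading the progression, the first chord not in that set is D, so the modulation leaves A minor there.
The chord immediately before D is Am, which is diatonic to both keys: i in A minor and ii in G major.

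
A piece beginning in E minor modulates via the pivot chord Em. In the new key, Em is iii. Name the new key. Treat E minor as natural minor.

The numeral iii denotes a minor triad on scale degree 3. With E on degree 3, the tonic of the new key is C.
Degree 3 carries a minor triad in major keys, so the destination is C major.
Check: the diatonic triads of C major are C (I), Dm (ii), Em (iii), F (IV), G (V), Am (vi), Bdim (vii°) — Em is indeed iii.

C major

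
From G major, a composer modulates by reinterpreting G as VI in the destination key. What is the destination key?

B minor

The numeral VI denotes a major triad on scale degree 6. With G on degree 6, the tonic of the new key is B.
Degree 6 carries a major triad in minor keys, so the destination is B minor.
Check: the diatonic triads of B minor (natural minor) are Bm (i), C♯dim (ii°), D (III), Em (iv), F♯m (v), G (VI), A (VII) — G is indeed VI.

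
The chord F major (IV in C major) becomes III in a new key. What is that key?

D minor

The numeral III denotes a major triad on scale degree 3. With F on degree 3, the tonic of the new key is D.
Degree 3 carries a major triad in natural-minor keys, so the destination is D minor.
Check: the diatonic triads of D minor (natural minor) are Dm (i), Edim (ii°), F (III), Gm (iv), Am (v), B♭ (VI), C (VII) — F major is indeed III.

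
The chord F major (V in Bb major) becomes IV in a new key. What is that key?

C major

The numeral IV denotes a major triad on scale degree 4. With F on degree 4, the tonic of the new key is C.
Degree 4 carries a major triad in major keys, so the destination is C major.
Check: the diatonic triads of C major are C (I), Dm (ii), Em (iii), F (IV), G (V), Am (vi), Bdim (vii°) — F major is indeed IV.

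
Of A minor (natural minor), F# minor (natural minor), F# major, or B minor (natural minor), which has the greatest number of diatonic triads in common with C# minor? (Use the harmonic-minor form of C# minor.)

F# minor

Triads of C# minor (harmonic minor): C#m (i), D#dim (ii°), Eaug (III+), F#m (iv), G# (V), A (VI), B#dim (vii°).
A minor (natural minor) shares 0: none.
F# minor (natural minor) shares 3: C#m, F#m, A.
F# major shares 0: none.
B minor (natural minor) shares 2: F#m, A.
The most common triads (3) are shared with F# minor.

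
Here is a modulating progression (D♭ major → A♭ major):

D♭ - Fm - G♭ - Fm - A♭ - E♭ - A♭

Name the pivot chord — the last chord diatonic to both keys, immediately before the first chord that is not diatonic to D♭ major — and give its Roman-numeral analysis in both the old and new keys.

A♭ — V in D♭ major, I in A♭ major

Chords diatonic to D♭ major: D♭, E♭m, Fm, G♭, A♭, B♭m, Cdim.
Reading the progression, the first chord not in that set is E♭, so the modulation leaves D♭ major there.
The chord immediately before E♭ is A♭, which is diatonic to both keys: V in D♭ major and I in A♭ major.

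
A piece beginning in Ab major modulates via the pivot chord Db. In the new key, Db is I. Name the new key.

The numeral I denotes a major triad on scale degree 1. With Db on degree 1, the tonic of the new key is Db.
Degree 1 carries a major triad in major keys, so the destination is Db major.
Check: the diatonic triads of Db major are Db (I), Ebm (ii), Fm (iii), Gb (IV), Ab (V), Bbm (vi), Cdim (vii°) — Db is indeed I.

Db major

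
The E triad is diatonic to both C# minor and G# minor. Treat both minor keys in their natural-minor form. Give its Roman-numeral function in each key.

The scale of C# minor (natural minor) is C# D# E F# G# A B; E is degree 3, and the triad built there (E-G#-B) is major, so it is III.
The scale of G# minor (natural minor) is G# A# B C# D# E F#; E is degree 6, and the triad built there (E-G#-B) is major, so it is VI.

III in C# minor; VI in G# minor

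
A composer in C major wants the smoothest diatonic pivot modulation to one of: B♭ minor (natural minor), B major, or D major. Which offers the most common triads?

D major

Triads of C major: C (I), Dm (ii), Em (iii), F (IV), G (V), Am (vi), Bdim (vii°).
B♭ minor (natural minor) shares 0: none.
B major shares 0: none.
D major shares 2: Em, G.
The most common triads (2) are shared with D major.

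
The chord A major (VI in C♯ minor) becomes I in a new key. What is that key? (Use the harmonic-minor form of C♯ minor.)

The numeral I denotes a major triad on scale degree 1. With A on degree 1, the tonic of the new key is A.
Degree 1 carries a major triad in major keys, so the destination is A major.
Check: the diatonic triads of A major are A (I), Bm (ii), C♯m (iii), D (IV), E (V), F♯m (vi), G♯dim (vii°) — A major is indeed I.

A major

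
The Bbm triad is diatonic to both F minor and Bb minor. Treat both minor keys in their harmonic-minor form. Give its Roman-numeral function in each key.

iv in F minor; i in Bb minor

The scale of F minor (harmonic minor) is F G Ab Bb C Db E; Bb is degree 4, and the triad built there (Bb-Db-F) is minor, so it is iv.
The scale of Bb minor (harmonic minor) is Bb C Db Eb F Gb A; Bb is degree 1, and the triad built there (Bb-Db-F) is minor, so it is i.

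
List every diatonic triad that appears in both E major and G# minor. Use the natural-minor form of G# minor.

Triads in E major: E (I), F#m (ii), G#m (iii), A (IV), B (V), C#m (vi), D#dim (vii°).
Triads in G# minor (natural minor): G#m (i), A#dim (ii°), B (III), C#m (iv), D#m (v), E (VI), F# (VII).
Shared triads with their functions: E (I in E major, VI in G# minor); G#m (iii in E major, i in G# minor); B (V in E major, III in G# minor); C#m (vi in E major, iv in G# minor).

E, G#m, B, C#m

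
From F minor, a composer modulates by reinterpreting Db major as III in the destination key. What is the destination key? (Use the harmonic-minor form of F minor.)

Bb minor

The numeral III denotes a major triad on scale degree 3. With Db on degree 3, the tonic of the new key is Bb.
Degree 3 carries a major triad in natural-minor keys, so the destination is Bb minor.
Check: the diatonic triads of Bb minor (natural minor) are Bbm (i), Cdim (ii°), Db (III), Ebm (iv), Fm (v), Gb (VI), Ab (VII) — Db major is indeed III.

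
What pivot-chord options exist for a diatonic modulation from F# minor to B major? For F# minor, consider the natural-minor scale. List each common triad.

C#m, E

Triads in F# minor (natural minor): F#m (i), G#dim (ii°), A (III), Bm (iv), C#m (v), D (VI), E (VII).
Triads in B major: B (I), C#m (ii), D#m (iii), E (IV), F# (V), G#m (vi), A#dim (vii°).
Shared triads with their functions: C#m (v in F# minor, ii in B major); E (VII in F# minor, IV in B major).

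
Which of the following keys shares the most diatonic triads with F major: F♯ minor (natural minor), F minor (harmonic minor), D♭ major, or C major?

Triads of F major: F (I), Gm (ii), Am (iii), B♭ (IV), C (V), Dm (vi), Edim (vii°).
F♯ minor (natural minor) shares 0: none.
F minor (harmonic minor) shares 2: C, Edim.
D♭ major shares 0: none.
C major shares 4: F, Am, C, Dm.
The most common triads (4) are shared with C major.

C major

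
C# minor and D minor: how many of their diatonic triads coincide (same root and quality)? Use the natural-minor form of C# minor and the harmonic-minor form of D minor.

Diatonic triads of C# minor (natural minor): C#m (i), D#dim (ii°), E (III), F#m (iv), G#m (v), A (VI), B (VII).
Diatonic triads of D minor (harmonic minor): Dm (i), Edim (ii°), Faug (III+), Gm (iv), A (V), Bb (VI), C#dim (vii°).
Matching root and quality in both lists: A.
That gives 1 common triad.

1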